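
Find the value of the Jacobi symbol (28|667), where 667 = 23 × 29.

Pull out 2^2: since 667 ≡ 3 (mod 8), (2/667) = -1, so (2/667)^2 = +1.
Reciprocity: 7 ≡ 3 and 667 ≡ 3 (mod 4), so (7/667) = −(667/7).
Reduce top mod 7: now compute (2/7).
Pull out 2: since 7 ≡ 7 (mod 8), (2/7) = +1.
Reached (1/7) = 1. Collecting the sign flips along the way, the symbol is -1.

-1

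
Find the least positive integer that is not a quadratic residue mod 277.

2

(2/277) = −1, so 2 is the smallest positive non-residue mod 277.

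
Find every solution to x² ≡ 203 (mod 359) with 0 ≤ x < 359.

Since 359 ≡ 3 (mod 4), a square root of 203 is 203^((359+1)/4) = 203^90 mod 359.
Repeated squaring: 203^2≡283, 203^4≡32, 203^8≡306, 203^16≡296, 203^32≡20, 203^64≡41 (mod 359).
203^90 = 203^(64+16+8+2) ≡ 214 (mod 359).
Check: 214² = 45796 ≡ 203 (mod 359). The two roots are 145 and 214.

145, 214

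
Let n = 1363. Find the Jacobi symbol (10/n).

Pull out 2: since 1363 ≡ 3 (mod 8), (2/1363) = -1.
Reciprocity: 5 ≡ 1 and 1363 ≡ 3 (mod 4), so (5/1363) = +(1363/5).
Reduce top mod 5: now compute (3/5).
Reciprocity: 3 ≡ 3 and 5 ≡ 1 (mod 4), so (3/5) = +(5/3).
Reduce top mod 3: now compute (2/3).
Pull out 2: since 3 ≡ 3 (mod 8), (2/3) = -1.
Reached (1/3) = 1. Collecting the sign flips along the way, the symbol is +1.

1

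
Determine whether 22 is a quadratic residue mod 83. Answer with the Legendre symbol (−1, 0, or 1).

Pull out 2: since 83 ≡ 3 (mod 8), (2/83) = -1.
Reciprocity: 11 ≡ 3 and 83 ≡ 3 (mod 4), so (11/83) = −(83/11).
Reduce top mod 11: now compute (6/11).
Pull out 2: since 11 ≡ 3 (mod 8), (2/11) = -1.
Reciprocity: 3 ≡ 3 and 11 ≡ 3 (mod 4), so (3/11) = −(11/3).
Reduce top mod 3: now compute (2/3).
Pull out 2: since 3 ≡ 3 (mod 8), (2/3) = -1.
Reached (1/3) = 1. Collecting the sign flips along the way, the symbol is -1.

-1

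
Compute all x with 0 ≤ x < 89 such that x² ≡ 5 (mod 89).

89 ≡ 1 (mod 4), so we find a root by search.
Trying successive values, 19² = 361 ≡ 5 (mod 89). The other root is 89 − 19 = 70.

19, 70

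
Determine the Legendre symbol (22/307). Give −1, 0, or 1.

-1

Pull out 2: since 307 ≡ 3 (mod 8), (2/307) = -1.
Reciprocity: 11 ≡ 3 and 307 ≡ 3 (mod 4), so (11/307) = −(307/11).
Reduce top mod 11: now compute (10/11).
Pull out 2: since 11 ≡ 3 (mod 8), (2/11) = -1.
Reciprocity: 5 ≡ 1 and 11 ≡ 3 (mod 4), so (5/11) = +(11/5).
Reduce top mod 5: now compute (1/5).
Reached (1/5) = 1. Collecting the sign flips along the way, the symbol is -1.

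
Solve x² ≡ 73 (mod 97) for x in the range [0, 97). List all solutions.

97 ≡ 1 (mod 4), so we find a root by search.
Trying successive values, 48² = 2304 ≡ 73 (mod 97). The other root is 97 − 48 = 49.

48, 49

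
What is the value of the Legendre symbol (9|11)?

Euler's criterion: (9/11) ≡ 9^5 (mod 11).
9^2 ≡ 4 (mod 11)
9^4 ≡ 5 (mod 11)
9^5 = 9^(4+1) ≡ 1 (mod 11).
Result is 1, so (9/11) = 1.

1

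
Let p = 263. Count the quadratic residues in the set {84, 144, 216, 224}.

2

(84/263) = -1 → non-residue.
(144/263) = +1 → QR.
(216/263) = +1 → QR.
(224/263) = -1 → non-residue.
Total quadratic residues among the 4: 2.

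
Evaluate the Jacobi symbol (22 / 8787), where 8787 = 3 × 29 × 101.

Pull out 2: since 8787 ≡ 3 (mod 8), (2/8787) = -1.
Reciprocity: 11 ≡ 3 and 8787 ≡ 3 (mod 4), so (11/8787) = −(8787/11).
Reduce top mod 11: now compute (9/11).
Reciprocity: 9 ≡ 1 and 11 ≡ 3 (mod 4), so (9/11) = +(11/9).
Reduce top mod 9: now compute (2/9).
Pull out 2: since 9 ≡ 1 (mod 8), (2/9) = +1.
Reached (1/9) = 1. Collecting the sign flips along the way, the symbol is +1.

1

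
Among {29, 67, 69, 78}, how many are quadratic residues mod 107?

(29/107) = +1 → QR.
(67/107) = -1 → non-residue.
(69/107) = +1 → QR.
(78/107) = -1 → non-residue.
Total quadratic residues among the 4: 2.

2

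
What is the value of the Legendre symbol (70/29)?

-1

First reduce: 70 ≡ 12 (mod 29).
Pull out 2^2: since 29 ≡ 5 (mod 8), (2/29) = -1, so (2/29)^2 = +1.
Reciprocity: 3 ≡ 3 and 29 ≡ 1 (mod 4), so (3/29) = +(29/3).
Reduce top mod 3: now compute (2/3).
Pull out 2: since 3 ≡ 3 (mod 8), (2/3) = -1.
Reached (1/3) = 1. Collecting the sign flips along the way, the symbol is -1.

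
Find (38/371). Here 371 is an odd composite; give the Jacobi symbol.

Pull out 2: since 371 ≡ 3 (mod 8), (2/371) = -1.
Reciprocity: 19 ≡ 3 and 371 ≡ 3 (mod 4), so (19/371) = −(371/19).
Reduce top mod 19: now compute (10/19).
Pull out 2: since 19 ≡ 3 (mod 8), (2/19) = -1.
Reciprocity: 5 ≡ 1 and 19 ≡ 3 (mod 4), so (5/19) = +(19/5).
Reduce top mod 5: now compute (4/5).
Pull out 2^2: since 5 ≡ 5 (mod 8), (2/5) = -1, so (2/5)^2 = +1.
Reached (1/5) = 1. Collecting the sign flips along the way, the symbol is -1.

-1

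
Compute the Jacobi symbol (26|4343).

1

Pull out 2: since 4343 ≡ 7 (mod 8), (2/4343) = +1.
Reciprocity: 13 ≡ 1 and 4343 ≡ 3 (mod 4), so (13/4343) = +(4343/13).
Reduce top mod 13: now compute (1/13).
Reached (1/13) = 1. Collecting the sign flips along the way, the symbol is +1.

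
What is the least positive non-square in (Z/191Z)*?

(2/191) = +1, so 2 is a residue.
(3/191) = +1, so 3 is a residue.
(4/191) = +1, so 4 is a residue.
(5/191) = +1, so 5 is a residue.
(6/191) = +1, so 6 is a residue.
(7/191) = −1, so 7 is the smallest positive non-residue mod 191.

7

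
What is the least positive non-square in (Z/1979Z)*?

(2/1979) = −1, so 2 is the smallest positive non-residue mod 1979.

2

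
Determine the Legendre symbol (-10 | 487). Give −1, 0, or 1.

First reduce: -10 ≡ 477 (mod 487).
Reciprocity: 477 ≡ 1 and 487 ≡ 3 (mod 4), so (477/487) = +(487/477).
Reduce top mod 477: now compute (10/477).
Pull out 2: since 477 ≡ 5 (mod 8), (2/477) = -1.
Reciprocity: 5 ≡ 1 and 477 ≡ 1 (mod 4), so (5/477) = +(477/5).
Reduce top mod 5: now compute (2/5).
Pull out 2: since 5 ≡ 5 (mod 8), (2/5) = -1.
Reached (1/5) = 1. Collecting the sign flips along the way, the symbol is +1.

1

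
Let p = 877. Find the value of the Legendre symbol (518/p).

Pull out 2: since 877 ≡ 5 (mod 8), (2/877) = -1.
Reciprocity: 259 ≡ 3 and 877 ≡ 1 (mod 4), so (259/877) = +(877/259).
Reduce top mod 259: now compute (100/259).
Pull out 2^2: since 259 ≡ 3 (mod 8), (2/259) = -1, so (2/259)^2 = +1.
Reciprocity: 25 ≡ 1 and 259 ≡ 3 (mod 4), so (25/259) = +(259/25).
Reduce top mod 25: now compute (9/25).
Reciprocity: 9 ≡ 1 and 25 ≡ 1 (mod 4), so (9/25) = +(25/9).
Reduce top mod 9: now compute (7/9).
Reciprocity: 7 ≡ 3 and 9 ≡ 1 (mod 4), so (7/9) = +(9/7).
Reduce top mod 7: now compute (2/7).
Pull out 2: since 7 ≡ 7 (mod 8), (2/7) = +1.
Reached (1/7) = 1. Collecting the sign flips along the way, the symbol is -1.

-1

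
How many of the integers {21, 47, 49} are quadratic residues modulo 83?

(21/83) = +1 → QR.
(47/83) = -1 → non-residue.
(49/83) = +1 → QR.
Total quadratic residues among the 3: 2.

2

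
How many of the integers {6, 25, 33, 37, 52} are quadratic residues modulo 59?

1

(6/59) = -1 → non-residue.
(25/59) = +1 → QR.
(33/59) = -1 → non-residue.
(37/59) = -1 → non-residue.
(52/59) = -1 → non-residue.
Total quadratic residues among the 5: 1.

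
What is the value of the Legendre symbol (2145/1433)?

First reduce: 2145 ≡ 712 (mod 1433).
Pull out 2^3: since 1433 ≡ 1 (mod 8), (2/1433) = +1, so (2/1433)^3 = +1.
Reciprocity: 89 ≡ 1 and 1433 ≡ 1 (mod 4), so (89/1433) = +(1433/89).
Reduce top mod 89: now compute (9/89).
Reciprocity: 9 ≡ 1 and 89 ≡ 1 (mod 4), so (9/89) = +(89/9).
Reduce top mod 9: now compute (8/9).
Pull out 2^3: since 9 ≡ 1 (mod 8), (2/9) = +1, so (2/9)^3 = +1.
Reached (1/9) = 1. Collecting the sign flips along the way, the symbol is +1.

1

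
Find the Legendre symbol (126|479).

1

Euler's criterion: (126/479) ≡ 126^239 (mod 479).
126^2 ≡ 69 (mod 479)
126^4 ≡ 450 (mod 479)
126^8 ≡ 362 (mod 479)
126^16 ≡ 277 (mod 479)
126^32 ≡ 89 (mod 479)
126^64 ≡ 257 (mod 479)
126^128 ≡ 426 (mod 479)
126^239 = 126^(128+64+32+8+4+2+1) ≡ 1 (mod 479).
Result is 1, so (126/479) = 1.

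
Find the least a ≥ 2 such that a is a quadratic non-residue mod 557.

(2/557) = −1, so 2 is the smallest positive non-residue mod 557.

2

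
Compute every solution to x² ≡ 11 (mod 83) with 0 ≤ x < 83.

Since 83 ≡ 3 (mod 4), a square root of 11 is 11^((83+1)/4) = 11^21 mod 83.
Repeated squaring: 11^2≡38, 11^4≡33, 11^8≡10, 11^16≡17 (mod 83).
11^21 = 11^(16+4+1) ≡ 29 (mod 83).
Check: 29² = 841 ≡ 11 (mod 83). The two roots are 29 and 54.

29, 54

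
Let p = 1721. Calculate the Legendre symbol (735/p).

-1

Reciprocity: 735 ≡ 3 and 1721 ≡ 1 (mod 4), so (735/1721) = +(1721/735).
Reduce top mod 735: now compute (251/735).
Reciprocity: 251 ≡ 3 and 735 ≡ 3 (mod 4), so (251/735) = −(735/251).
Reduce top mod 251: now compute (233/251).
Reciprocity: 233 ≡ 1 and 251 ≡ 3 (mod 4), so (233/251) = +(251/233).
Reduce top mod 233: now compute (18/233).
Pull out 2: since 233 ≡ 1 (mod 8), (2/233) = +1.
Reciprocity: 9 ≡ 1 and 233 ≡ 1 (mod 4), so (9/233) = +(233/9).
Reduce top mod 9: now compute (8/9).
Pull out 2^3: since 9 ≡ 1 (mod 8), (2/9) = +1, so (2/9)^3 = +1.
Reached (1/9) = 1. Collecting the sign flips along the way, the symbol is -1.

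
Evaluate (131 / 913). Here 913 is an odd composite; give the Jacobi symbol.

Reciprocity: 131 ≡ 3 and 913 ≡ 1 (mod 4), so (131/913) = +(913/131).
Reduce top mod 131: now compute (127/131).
Reciprocity: 127 ≡ 3 and 131 ≡ 3 (mod 4), so (127/131) = −(131/127).
Reduce top mod 127: now compute (4/127).
Pull out 2^2: since 127 ≡ 7 (mod 8), (2/127) = +1, so (2/127)^2 = +1.
Reached (1/127) = 1. Collecting the sign flips along the way, the symbol is -1.

-1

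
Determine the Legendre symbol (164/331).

Pull out 2^2: since 331 ≡ 3 (mod 8), (2/331) = -1, so (2/331)^2 = +1.
Reciprocity: 41 ≡ 1 and 331 ≡ 3 (mod 4), so (41/331) = +(331/41).
Reduce top mod 41: now compute (3/41).
Reciprocity: 3 ≡ 3 and 41 ≡ 1 (mod 4), so (3/41) = +(41/3).
Reduce top mod 3: now compute (2/3).
Pull out 2: since 3 ≡ 3 (mod 8), (2/3) = -1.
Reached (1/3) = 1. Collecting the sign flips along the way, the symbol is -1.

-1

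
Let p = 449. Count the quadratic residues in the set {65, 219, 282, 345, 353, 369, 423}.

(65/449) = -1 → non-residue.
(219/449) = +1 → QR.
(282/449) = +1 → QR.
(345/449) = -1 → non-residue.
(353/449) = -1 → non-residue.
(369/449) = +1 → QR.
(423/449) = -1 → non-residue.
Total quadratic residues among the 7: 3.

3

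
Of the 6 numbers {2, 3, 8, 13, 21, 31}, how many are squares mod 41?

4

(2/41) = +1 → QR.
(3/41) = -1 → non-residue.
(8/41) = +1 → QR.
(13/41) = -1 → non-residue.
(21/41) = +1 → QR.
(31/41) = +1 → QR.
Total quadratic residues among the 6: 4.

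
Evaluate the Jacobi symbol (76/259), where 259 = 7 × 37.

1

Pull out 2^2: since 259 ≡ 3 (mod 8), (2/259) = -1, so (2/259)^2 = +1.
Reciprocity: 19 ≡ 3 and 259 ≡ 3 (mod 4), so (19/259) = −(259/19).
Reduce top mod 19: now compute (12/19).
Pull out 2^2: since 19 ≡ 3 (mod 8), (2/19) = -1, so (2/19)^2 = +1.
Reciprocity: 3 ≡ 3 and 19 ≡ 3 (mod 4), so (3/19) = −(19/3).
Reduce top mod 3: now compute (1/3).
Reached (1/3) = 1. Collecting the sign flips along the way, the symbol is +1.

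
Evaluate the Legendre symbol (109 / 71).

1

First reduce: 109 ≡ 38 (mod 71).
Pull out 2: since 71 ≡ 7 (mod 8), (2/71) = +1.
Reciprocity: 19 ≡ 3 and 71 ≡ 3 (mod 4), so (19/71) = −(71/19).
Reduce top mod 19: now compute (14/19).
Pull out 2: since 19 ≡ 3 (mod 8), (2/19) = -1.
Reciprocity: 7 ≡ 3 and 19 ≡ 3 (mod 4), so (7/19) = −(19/7).
Reduce top mod 7: now compute (5/7).
Reciprocity: 5 ≡ 1 and 7 ≡ 3 (mod 4), so (5/7) = +(7/5).
Reduce top mod 5: now compute (2/5).
Pull out 2: since 5 ≡ 5 (mod 8), (2/5) = -1.
Reached (1/5) = 1. Collecting the sign flips along the way, the symbol is +1.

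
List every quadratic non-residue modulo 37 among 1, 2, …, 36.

Square k = 1,…,18 (k and 37−k give the same square):
1²=1, 2²=4, 3²=9, 4²=16, 5²=25, 6²=36, 7²≡12, 8²≡27, 9²≡7, 10²≡26, 11²≡10, 12²≡33, 13²≡21, 14²≡11, 15²≡3, 16²≡34, 17²≡30, 18²≡28 (mod 37).
The residues are {1, 3, 4, 7, 9, 10, 11, 12, 16, 21, 25, 26, 27, 28, 30, 33, 34, 36}; the non-residues are the remaining 18 nonzero classes.

2, 5, 6, 8, 13, 14, 15, 17, 18, 19, 20, 22, 23, 24, 29, 31, 32, 35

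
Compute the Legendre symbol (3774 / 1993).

First reduce: 3774 ≡ 1781 (mod 1993).
Reciprocity: 1781 ≡ 1 and 1993 ≡ 1 (mod 4), so (1781/1993) = +(1993/1781).
Reduce top mod 1781: now compute (212/1781).
Pull out 2^2: since 1781 ≡ 5 (mod 8), (2/1781) = -1, so (2/1781)^2 = +1.
Reciprocity: 53 ≡ 1 and 1781 ≡ 1 (mod 4), so (53/1781) = +(1781/53).
Reduce top mod 53: now compute (32/53).
Pull out 2^5: since 53 ≡ 5 (mod 8), (2/53) = -1, so (2/53)^5 = -1.
Reached (1/53) = 1. Collecting the sign flips along the way, the symbol is -1.

-1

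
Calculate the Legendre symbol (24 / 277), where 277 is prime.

Euler's criterion: (24/277) ≡ 24^138 (mod 277).
24^2 ≡ 22 (mod 277)
24^4 ≡ 207 (mod 277)
24^8 ≡ 191 (mod 277)
24^16 ≡ 194 (mod 277)
24^32 ≡ 241 (mod 277)
24^64 ≡ 188 (mod 277)
24^128 ≡ 165 (mod 277)
24^138 = 24^(128+8+2) ≡ 276 (mod 277).
Result is 276 ≡ −1, so (24/277) = −1.

-1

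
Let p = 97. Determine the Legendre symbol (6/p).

1

Pull out 2: since 97 ≡ 1 (mod 8), (2/97) = +1.
Reciprocity: 3 ≡ 3 and 97 ≡ 1 (mod 4), so (3/97) = +(97/3).
Reduce top mod 3: now compute (1/3).
Reached (1/3) = 1. Collecting the sign flips along the way, the symbol is +1.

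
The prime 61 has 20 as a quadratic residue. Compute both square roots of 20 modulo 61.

61 ≡ 1 (mod 4), so we find a root by search.
Trying successive values, 9² = 81 ≡ 20 (mod 61). The other root is 61 − 9 = 52.

9, 52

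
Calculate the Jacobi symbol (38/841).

1

Pull out 2: since 841 ≡ 1 (mod 8), (2/841) = +1.
Reciprocity: 19 ≡ 3 and 841 ≡ 1 (mod 4), so (19/841) = +(841/19).
Reduce top mod 19: now compute (5/19).
Reciprocity: 5 ≡ 1 and 19 ≡ 3 (mod 4), so (5/19) = +(19/5).
Reduce top mod 5: now compute (4/5).
Pull out 2^2: since 5 ≡ 5 (mod 8), (2/5) = -1, so (2/5)^2 = +1.
Reached (1/5) = 1. Collecting the sign flips along the way, the symbol is +1.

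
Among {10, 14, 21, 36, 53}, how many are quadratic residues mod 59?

(10/59) = -1 → non-residue.
(14/59) = -1 → non-residue.
(21/59) = +1 → QR.
(36/59) = +1 → QR.
(53/59) = +1 → QR.
Total quadratic residues among the 5: 3.

3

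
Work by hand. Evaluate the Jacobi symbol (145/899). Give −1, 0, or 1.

Reciprocity: 145 ≡ 1 and 899 ≡ 3 (mod 4), so (145/899) = +(899/145).
Reduce top mod 145: now compute (29/145).
Reciprocity: 29 ≡ 1 and 145 ≡ 1 (mod 4), so (29/145) = +(145/29).
Reduce top mod 29: now compute (0/29).
Top reduces to 0: gcd > 1, so the symbol is 0.

0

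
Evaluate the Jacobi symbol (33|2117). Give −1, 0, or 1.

Reciprocity: 33 ≡ 1 and 2117 ≡ 1 (mod 4), so (33/2117) = +(2117/33).
Reduce top mod 33: now compute (5/33).
Reciprocity: 5 ≡ 1 and 33 ≡ 1 (mod 4), so (5/33) = +(33/5).
Reduce top mod 5: now compute (3/5).
Reciprocity: 3 ≡ 3 and 5 ≡ 1 (mod 4), so (3/5) = +(5/3).
Reduce top mod 3: now compute (2/3).
Pull out 2: since 3 ≡ 3 (mod 8), (2/3) = -1.
Reached (1/3) = 1. Collecting the sign flips along the way, the symbol is -1.

-1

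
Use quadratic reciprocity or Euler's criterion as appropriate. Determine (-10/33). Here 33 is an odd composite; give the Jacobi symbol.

First reduce: -10 ≡ 23 (mod 33).
Reciprocity: 23 ≡ 3 and 33 ≡ 1 (mod 4), so (23/33) = +(33/23).
Reduce top mod 23: now compute (10/23).
Pull out 2: since 23 ≡ 7 (mod 8), (2/23) = +1.
Reciprocity: 5 ≡ 1 and 23 ≡ 3 (mod 4), so (5/23) = +(23/5).
Reduce top mod 5: now compute (3/5).
Reciprocity: 3 ≡ 3 and 5 ≡ 1 (mod 4), so (3/5) = +(5/3).
Reduce top mod 3: now compute (2/3).
Pull out 2: since 3 ≡ 3 (mod 8), (2/3) = -1.
Reached (1/3) = 1. Collecting the sign flips along the way, the symbol is -1.

-1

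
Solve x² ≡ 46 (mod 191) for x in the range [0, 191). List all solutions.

76, 115

Since 191 ≡ 3 (mod 4), a square root of 46 is 46^((191+1)/4) = 46^48 mod 191.
Repeated squaring: 46^2≡15, 46^4≡34, 46^8≡10, 46^16≡100, 46^32≡68 (mod 191).
46^48 = 46^(32+16) ≡ 115 (mod 191).
Check: 115² = 13225 ≡ 46 (mod 191). The two roots are 76 and 115.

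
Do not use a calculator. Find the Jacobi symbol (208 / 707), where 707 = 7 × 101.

Pull out 2^4: since 707 ≡ 3 (mod 8), (2/707) = -1, so (2/707)^4 = +1.
Reciprocity: 13 ≡ 1 and 707 ≡ 3 (mod 4), so (13/707) = +(707/13).
Reduce top mod 13: now compute (5/13).
Reciprocity: 5 ≡ 1 and 13 ≡ 1 (mod 4), so (5/13) = +(13/5).
Reduce top mod 5: now compute (3/5).
Reciprocity: 3 ≡ 3 and 5 ≡ 1 (mod 4), so (3/5) = +(5/3).
Reduce top mod 3: now compute (2/3).
Pull out 2: since 3 ≡ 3 (mod 8), (2/3) = -1.
Reached (1/3) = 1. Collecting the sign flips along the way, the symbol is -1.

-1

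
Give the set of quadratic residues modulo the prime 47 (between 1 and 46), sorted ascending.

1, 2, 3, 4, 6, 7, 8, 9, 12, 14, 16, 17, 18, 21, 24, 25, 27, 28, 32, 34, 36, 37, 42

Square k = 1,…,23 (k and 47−k give the same square):
1²=1, 2²=4, 3²=9, 4²=16, 5²=25, 6²=36, 7²≡2, 8²≡17, 9²≡34, 10²≡6, 11²≡27, 12²≡3, 13²≡28, 14²≡8, 15²≡37, 16²≡21, 17²≡7, 18²≡42, 19²≡32, 20²≡24, 21²≡18, 22²≡14, 23²≡12 (mod 47).
So the quadratic residues mod 47 are {1, 2, 3, 4, 6, 7, 8, 9, 12, 14, 16, 17, 18, 21, 24, 25, 27, 28, 32, 34, 36, 37, 42}.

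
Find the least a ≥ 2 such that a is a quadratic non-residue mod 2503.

(2/2503) = +1, so 2 is a residue.
(3/2503) = −1, so 3 is the smallest positive non-residue mod 2503.

3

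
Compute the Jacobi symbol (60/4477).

Pull out 2^2: since 4477 ≡ 5 (mod 8), (2/4477) = -1, so (2/4477)^2 = +1.
Reciprocity: 15 ≡ 3 and 4477 ≡ 1 (mod 4), so (15/4477) = +(4477/15).
Reduce top mod 15: now compute (7/15).
Reciprocity: 7 ≡ 3 and 15 ≡ 3 (mod 4), so (7/15) = −(15/7).
Reduce top mod 7: now compute (1/7).
Reached (1/7) = 1. Collecting the sign flips along the way, the symbol is -1.

-1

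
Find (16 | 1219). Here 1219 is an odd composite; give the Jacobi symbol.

Pull out 2^4: since 1219 ≡ 3 (mod 8), (2/1219) = -1, so (2/1219)^4 = +1.
Reached (1/1219) = 1. Collecting the sign flips along the way, the symbol is +1.

1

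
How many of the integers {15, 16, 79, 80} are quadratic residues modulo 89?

3

(15/89) = -1 → non-residue.
(16/89) = +1 → QR.
(79/89) = +1 → QR.
(80/89) = +1 → QR.
Total quadratic residues among the 4: 3.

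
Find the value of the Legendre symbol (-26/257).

1

First reduce: -26 ≡ 231 (mod 257).
Reciprocity: 231 ≡ 3 and 257 ≡ 1 (mod 4), so (231/257) = +(257/231).
Reduce top mod 231: now compute (26/231).
Pull out 2: since 231 ≡ 7 (mod 8), (2/231) = +1.
Reciprocity: 13 ≡ 1 and 231 ≡ 3 (mod 4), so (13/231) = +(231/13).
Reduce top mod 13: now compute (10/13).
Pull out 2: since 13 ≡ 5 (mod 8), (2/13) = -1.
Reciprocity: 5 ≡ 1 and 13 ≡ 1 (mod 4), so (5/13) = +(13/5).
Reduce top mod 5: now compute (3/5).
Reciprocity: 3 ≡ 3 and 5 ≡ 1 (mod 4), so (3/5) = +(5/3).
Reduce top mod 3: now compute (2/3).
Pull out 2: since 3 ≡ 3 (mod 8), (2/3) = -1.
Reached (1/3) = 1. Collecting the sign flips along the way, the symbol is +1.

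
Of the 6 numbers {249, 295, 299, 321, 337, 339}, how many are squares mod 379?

(249/379) = -1 → non-residue.
(295/379) = -1 → non-residue.
(299/379) = -1 → non-residue.
(321/379) = -1 → non-residue.
(337/379) = +1 → QR.
(339/379) = +1 → QR.
Total quadratic residues among the 6: 2.

2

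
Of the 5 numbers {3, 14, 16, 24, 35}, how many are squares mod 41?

1

(3/41) = -1 → non-residue.
(14/41) = -1 → non-residue.
(16/41) = +1 → QR.
(24/41) = -1 → non-residue.
(35/41) = -1 → non-residue.
Total quadratic residues among the 5: 1.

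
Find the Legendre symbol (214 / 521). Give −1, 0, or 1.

-1

Pull out 2: since 521 ≡ 1 (mod 8), (2/521) = +1.
Reciprocity: 107 ≡ 3 and 521 ≡ 1 (mod 4), so (107/521) = +(521/107).
Reduce top mod 107: now compute (93/107).
Reciprocity: 93 ≡ 1 and 107 ≡ 3 (mod 4), so (93/107) = +(107/93).
Reduce top mod 93: now compute (14/93).
Pull out 2: since 93 ≡ 5 (mod 8), (2/93) = -1.
Reciprocity: 7 ≡ 3 and 93 ≡ 1 (mod 4), so (7/93) = +(93/7).
Reduce top mod 7: now compute (2/7).
Pull out 2: since 7 ≡ 7 (mod 8), (2/7) = +1.
Reached (1/7) = 1. Collecting the sign flips along the way, the symbol is -1.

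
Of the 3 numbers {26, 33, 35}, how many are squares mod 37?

(26/37) = +1 → QR.
(33/37) = +1 → QR.
(35/37) = -1 → non-residue.
Total quadratic residues among the 3: 2.

2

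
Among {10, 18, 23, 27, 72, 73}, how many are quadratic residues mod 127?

3

(10/127) = -1 → non-residue.
(18/127) = +1 → QR.
(23/127) = -1 → non-residue.
(27/127) = -1 → non-residue.
(72/127) = +1 → QR.
(73/127) = +1 → QR.
Total quadratic residues among the 6: 3.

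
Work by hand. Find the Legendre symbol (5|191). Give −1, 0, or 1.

Reciprocity: 5 ≡ 1 and 191 ≡ 3 (mod 4), so (5/191) = +(191/5).
Reduce top mod 5: now compute (1/5).
Reached (1/5) = 1. Collecting the sign flips along the way, the symbol is +1.

1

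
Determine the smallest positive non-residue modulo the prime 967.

(2/967) = +1, so 2 is a residue.
(3/967) = −1, so 3 is the smallest positive non-residue mod 967.

3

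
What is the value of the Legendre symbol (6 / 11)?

-1

Euler's criterion: (6/11) ≡ 6^5 (mod 11).
6^2 ≡ 3 (mod 11)
6^4 ≡ 9 (mod 11)
6^5 = 6^(4+1) ≡ 10 (mod 11).
Result is 10 ≡ −1, so (6/11) = −1.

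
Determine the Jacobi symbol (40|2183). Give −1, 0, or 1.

-1

Pull out 2^3: since 2183 ≡ 7 (mod 8), (2/2183) = +1, so (2/2183)^3 = +1.
Reciprocity: 5 ≡ 1 and 2183 ≡ 3 (mod 4), so (5/2183) = +(2183/5).
Reduce top mod 5: now compute (3/5).
Reciprocity: 3 ≡ 3 and 5 ≡ 1 (mod 4), so (3/5) = +(5/3).
Reduce top mod 3: now compute (2/3).
Pull out 2: since 3 ≡ 3 (mod 8), (2/3) = -1.
Reached (1/3) = 1. Collecting the sign flips along the way, the symbol is -1.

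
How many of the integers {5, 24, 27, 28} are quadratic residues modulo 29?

(5/29) = +1 → QR.
(24/29) = +1 → QR.
(27/29) = -1 → non-residue.
(28/29) = +1 → QR.
Total quadratic residues among the 4: 3.

3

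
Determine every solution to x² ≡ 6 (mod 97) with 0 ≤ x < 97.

97 ≡ 1 (mod 4), so we find a root by search.
Trying successive values, 43² = 1849 ≡ 6 (mod 97). The other root is 97 − 43 = 54.

43, 54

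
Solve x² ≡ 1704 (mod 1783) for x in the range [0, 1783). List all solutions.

Since 1783 ≡ 3 (mod 4), a square root of 1704 is 1704^((1783+1)/4) = 1704^446 mod 1783.
Repeated squaring: 1704^2≡892, 1704^4≡446, 1704^8≡1003, 1704^16≡397, 1704^32≡705, 1704^64≡1351, 1704^128≡1192, 1704^256≡1596 (mod 1783).
1704^446 = 1704^(256+128+32+16+8+4+2) ≡ 94 (mod 1783).
Check: 94² = 8836 ≡ 1704 (mod 1783). The two roots are 94 and 1689.

94, 1689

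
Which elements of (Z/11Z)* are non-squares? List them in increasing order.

2 6 7 8 10

Square k = 1,…,5 (k and 11−k give the same square):
1²=1, 2²=4, 3²=9, 4²≡5, 5²≡3 (mod 11).
The residues are {1, 3, 4, 5, 9}; the non-residues are the remaining 5 nonzero classes.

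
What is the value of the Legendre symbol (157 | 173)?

1

Euler's criterion: (157/173) ≡ 157^86 (mod 173).
157^2 ≡ 83 (mod 173)
157^4 ≡ 142 (mod 173)
157^8 ≡ 96 (mod 173)
157^16 ≡ 47 (mod 173)
157^32 ≡ 133 (mod 173)
157^64 ≡ 43 (mod 173)
157^86 = 157^(64+16+4+2) ≡ 1 (mod 173).
Result is 1, so (157/173) = 1.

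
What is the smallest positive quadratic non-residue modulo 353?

(2/353) = +1, so 2 is a residue.
(3/353) = −1, so 3 is the smallest positive non-residue mod 353.

3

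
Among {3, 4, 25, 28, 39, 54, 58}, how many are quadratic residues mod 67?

(3/67) = -1 → non-residue.
(4/67) = +1 → QR.
(25/67) = +1 → QR.
(28/67) = -1 → non-residue.
(39/67) = +1 → QR.
(54/67) = +1 → QR.
(58/67) = -1 → non-residue.
Total quadratic residues among the 7: 4.

4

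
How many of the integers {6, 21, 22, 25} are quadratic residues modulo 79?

3

(6/79) = -1 → non-residue.
(21/79) = +1 → QR.
(22/79) = +1 → QR.
(25/79) = +1 → QR.
Total quadratic residues among the 4: 3.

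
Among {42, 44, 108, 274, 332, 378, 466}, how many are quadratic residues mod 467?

2

(42/467) = -1 → non-residue.
(44/467) = -1 → non-residue.
(108/467) = +1 → QR.
(274/467) = -1 → non-residue.
(332/467) = +1 → QR.
(378/467) = -1 → non-residue.
(466/467) = -1 → non-residue.
Total quadratic residues among the 7: 2.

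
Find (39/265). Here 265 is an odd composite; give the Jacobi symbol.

Reciprocity: 39 ≡ 3 and 265 ≡ 1 (mod 4), so (39/265) = +(265/39).
Reduce top mod 39: now compute (31/39).
Reciprocity: 31 ≡ 3 and 39 ≡ 3 (mod 4), so (31/39) = −(39/31).
Reduce top mod 31: now compute (8/31).
Pull out 2^3: since 31 ≡ 7 (mod 8), (2/31) = +1, so (2/31)^3 = +1.
Reached (1/31) = 1. Collecting the sign flips along the way, the symbol is -1.

-1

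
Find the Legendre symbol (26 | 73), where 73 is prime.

-1

Pull out 2: since 73 ≡ 1 (mod 8), (2/73) = +1.
Reciprocity: 13 ≡ 1 and 73 ≡ 1 (mod 4), so (13/73) = +(73/13).
Reduce top mod 13: now compute (8/13).
Pull out 2^3: since 13 ≡ 5 (mod 8), (2/13) = -1, so (2/13)^3 = -1.
Reached (1/13) = 1. Collecting the sign flips along the way, the symbol is -1.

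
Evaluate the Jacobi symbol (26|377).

Pull out 2: since 377 ≡ 1 (mod 8), (2/377) = +1.
Reciprocity: 13 ≡ 1 and 377 ≡ 1 (mod 4), so (13/377) = +(377/13).
Reduce top mod 13: now compute (0/13).
Top reduces to 0: gcd > 1, so the symbol is 0.

0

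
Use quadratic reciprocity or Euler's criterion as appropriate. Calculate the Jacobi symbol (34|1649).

Pull out 2: since 1649 ≡ 1 (mod 8), (2/1649) = +1.
Reciprocity: 17 ≡ 1 and 1649 ≡ 1 (mod 4), so (17/1649) = +(1649/17).
Reduce top mod 17: now compute (0/17).
Top reduces to 0: gcd > 1, so the symbol is 0.

0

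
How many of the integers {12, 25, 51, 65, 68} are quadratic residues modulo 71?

2

(12/71) = +1 → QR.
(25/71) = +1 → QR.
(51/71) = -1 → non-residue.
(65/71) = -1 → non-residue.
(68/71) = -1 → non-residue.
Total quadratic residues among the 5: 2.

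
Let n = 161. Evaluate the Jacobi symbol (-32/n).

1

First reduce: -32 ≡ 129 (mod 161).
Reciprocity: 129 ≡ 1 and 161 ≡ 1 (mod 4), so (129/161) = +(161/129).
Reduce top mod 129: now compute (32/129).
Pull out 2^5: since 129 ≡ 1 (mod 8), (2/129) = +1, so (2/129)^5 = +1.
Reached (1/129) = 1. Collecting the sign flips along the way, the symbol is +1.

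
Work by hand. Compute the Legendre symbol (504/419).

-1

First reduce: 504 ≡ 85 (mod 419).
Reciprocity: 85 ≡ 1 and 419 ≡ 3 (mod 4), so (85/419) = +(419/85).
Reduce top mod 85: now compute (79/85).
Reciprocity: 79 ≡ 3 and 85 ≡ 1 (mod 4), so (79/85) = +(85/79).
Reduce top mod 79: now compute (6/79).
Pull out 2: since 79 ≡ 7 (mod 8), (2/79) = +1.
Reciprocity: 3 ≡ 3 and 79 ≡ 3 (mod 4), so (3/79) = −(79/3).
Reduce top mod 3: now compute (1/3).
Reached (1/3) = 1. Collecting the sign flips along the way, the symbol is -1.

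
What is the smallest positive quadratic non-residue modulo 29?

(2/29) = −1, so 2 is the smallest positive non-residue mod 29.

2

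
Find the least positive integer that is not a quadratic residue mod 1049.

3

(2/1049) = +1, so 2 is a residue.
(3/1049) = −1, so 3 is the smallest positive non-residue mod 1049.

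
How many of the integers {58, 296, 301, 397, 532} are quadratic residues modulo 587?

(58/587) = -1 → non-residue.
(296/587) = +1 → QR.
(301/587) = +1 → QR.
(397/587) = +1 → QR.
(532/587) = -1 → non-residue.
Total quadratic residues among the 5: 3.

3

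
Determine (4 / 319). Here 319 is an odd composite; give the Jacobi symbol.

Pull out 2^2: since 319 ≡ 7 (mod 8), (2/319) = +1, so (2/319)^2 = +1.
Reached (1/319) = 1. Collecting the sign flips along the way, the symbol is +1.

1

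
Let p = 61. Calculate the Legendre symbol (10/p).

-1

Euler's criterion: (10/61) ≡ 10^30 (mod 61).
10^2 ≡ 39 (mod 61)
10^4 ≡ 57 (mod 61)
10^8 ≡ 16 (mod 61)
10^16 ≡ 12 (mod 61)
10^30 = 10^(16+8+4+2) ≡ 60 (mod 61).
Result is 60 ≡ −1, so (10/61) = −1.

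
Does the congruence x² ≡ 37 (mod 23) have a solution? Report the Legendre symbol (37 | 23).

First reduce: 37 ≡ 14 (mod 23).
Pull out 2: since 23 ≡ 7 (mod 8), (2/23) = +1.
Reciprocity: 7 ≡ 3 and 23 ≡ 3 (mod 4), so (7/23) = −(23/7).
Reduce top mod 7: now compute (2/7).
Pull out 2: since 7 ≡ 7 (mod 8), (2/7) = +1.
Reached (1/7) = 1. Collecting the sign flips along the way, the symbol is -1.

-1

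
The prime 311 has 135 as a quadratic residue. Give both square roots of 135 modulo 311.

Since 311 ≡ 3 (mod 4), a square root of 135 is 135^((311+1)/4) = 135^78 mod 311.
Repeated squaring: 135^2≡187, 135^4≡137, 135^8≡109, 135^16≡63, 135^32≡237, 135^64≡189 (mod 311).
135^78 = 135^(64+8+4+2) ≡ 67 (mod 311).
Check: 67² = 4489 ≡ 135 (mod 311). The two roots are 67 and 244.

67, 244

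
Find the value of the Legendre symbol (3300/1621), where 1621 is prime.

First reduce: 3300 ≡ 58 (mod 1621).
Pull out 2: since 1621 ≡ 5 (mod 8), (2/1621) = -1.
Reciprocity: 29 ≡ 1 and 1621 ≡ 1 (mod 4), so (29/1621) = +(1621/29).
Reduce top mod 29: now compute (26/29).
Pull out 2: since 29 ≡ 5 (mod 8), (2/29) = -1.
Reciprocity: 13 ≡ 1 and 29 ≡ 1 (mod 4), so (13/29) = +(29/13).
Reduce top mod 13: now compute (3/13).
Reciprocity: 3 ≡ 3 and 13 ≡ 1 (mod 4), so (3/13) = +(13/3).
Reduce top mod 3: now compute (1/3).
Reached (1/3) = 1. Collecting the sign flips along the way, the symbol is +1.

1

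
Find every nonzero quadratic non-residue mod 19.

Square k = 1,…,9 (k and 19−k give the same square):
1²=1, 2²=4, 3²=9, 4²=16, 5²≡6, 6²≡17, 7²≡11, 8²≡7, 9²≡5 (mod 19).
The residues are {1, 4, 5, 6, 7, 9, 11, 16, 17}; the non-residues are the remaining 9 nonzero classes.

2 3 8 10 12 13 14 15 18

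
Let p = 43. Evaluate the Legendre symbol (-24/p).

First reduce: -24 ≡ 19 (mod 43).
Reciprocity: 19 ≡ 3 and 43 ≡ 3 (mod 4), so (19/43) = −(43/19).
Reduce top mod 19: now compute (5/19).
Reciprocity: 5 ≡ 1 and 19 ≡ 3 (mod 4), so (5/19) = +(19/5).
Reduce top mod 5: now compute (4/5).
Pull out 2^2: since 5 ≡ 5 (mod 8), (2/5) = -1, so (2/5)^2 = +1.
Reached (1/5) = 1. Collecting the sign flips along the way, the symbol is -1.

-1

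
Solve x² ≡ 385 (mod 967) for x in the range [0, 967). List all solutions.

177, 790

Since 967 ≡ 3 (mod 4), a square root of 385 is 385^((967+1)/4) = 385^242 mod 967.
Repeated squaring: 385^2≡274, 385^4≡617, 385^8≡658, 385^16≡715, 385^32≡649, 385^64≡556, 385^128≡663 (mod 967).
385^242 = 385^(128+64+32+16+2) ≡ 790 (mod 967).
Check: 790² = 624100 ≡ 385 (mod 967). The two roots are 177 and 790.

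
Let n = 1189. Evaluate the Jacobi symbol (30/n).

-1

Pull out 2: since 1189 ≡ 5 (mod 8), (2/1189) = -1.
Reciprocity: 15 ≡ 3 and 1189 ≡ 1 (mod 4), so (15/1189) = +(1189/15).
Reduce top mod 15: now compute (4/15).
Pull out 2^2: since 15 ≡ 7 (mod 8), (2/15) = +1, so (2/15)^2 = +1.
Reached (1/15) = 1. Collecting the sign flips along the way, the symbol is -1.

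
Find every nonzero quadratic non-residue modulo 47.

5, 10, 11, 13, 15, 19, 20, 22, 23, 26, 29, 30, 31, 33, 35, 38, 39, 40, 41, 43, 44, 45, 46

Square k = 1,…,23 (k and 47−k give the same square):
1²=1, 2²=4, 3²=9, 4²=16, 5²=25, 6²=36, 7²≡2, 8²≡17, 9²≡34, 10²≡6, 11²≡27, 12²≡3, 13²≡28, 14²≡8, 15²≡37, 16²≡21, 17²≡7, 18²≡42, 19²≡32, 20²≡24, 21²≡18, 22²≡14, 23²≡12 (mod 47).
The residues are {1, 2, 3, 4, 6, 7, 8, 9, 12, 14, 16, 17, 18, 21, 24, 25, 27, 28, 32, 34, 36, 37, 42}; the non-residues are the remaining 23 nonzero classes.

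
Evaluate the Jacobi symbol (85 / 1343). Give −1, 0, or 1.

Reciprocity: 85 ≡ 1 and 1343 ≡ 3 (mod 4), so (85/1343) = +(1343/85).
Reduce top mod 85: now compute (68/85).
Pull out 2^2: since 85 ≡ 5 (mod 8), (2/85) = -1, so (2/85)^2 = +1.
Reciprocity: 17 ≡ 1 and 85 ≡ 1 (mod 4), so (17/85) = +(85/17).
Reduce top mod 17: now compute (0/17).
Top reduces to 0: gcd > 1, so the symbol is 0.

0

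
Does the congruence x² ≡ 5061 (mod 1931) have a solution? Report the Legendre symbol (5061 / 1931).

First reduce: 5061 ≡ 1199 (mod 1931).
Reciprocity: 1199 ≡ 3 and 1931 ≡ 3 (mod 4), so (1199/1931) = −(1931/1199).
Reduce top mod 1199: now compute (732/1199).
Pull out 2^2: since 1199 ≡ 7 (mod 8), (2/1199) = +1, so (2/1199)^2 = +1.
Reciprocity: 183 ≡ 3 and 1199 ≡ 3 (mod 4), so (183/1199) = −(1199/183).
Reduce top mod 183: now compute (101/183).
Reciprocity: 101 ≡ 1 and 183 ≡ 3 (mod 4), so (101/183) = +(183/101).
Reduce top mod 101: now compute (82/101).
Pull out 2: since 101 ≡ 5 (mod 8), (2/101) = -1.
Reciprocity: 41 ≡ 1 and 101 ≡ 1 (mod 4), so (41/101) = +(101/41).
Reduce top mod 41: now compute (19/41).
Reciprocity: 19 ≡ 3 and 41 ≡ 1 (mod 4), so (19/41) = +(41/19).
Reduce top mod 19: now compute (3/19).
Reciprocity: 3 ≡ 3 and 19 ≡ 3 (mod 4), so (3/19) = −(19/3).
Reduce top mod 3: now compute (1/3).
Reached (1/3) = 1. Collecting the sign flips along the way, the symbol is +1.

1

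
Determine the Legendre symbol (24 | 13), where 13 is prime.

-1

First reduce: 24 ≡ 11 (mod 13).
Reciprocity: 11 ≡ 3 and 13 ≡ 1 (mod 4), so (11/13) = +(13/11).
Reduce top mod 11: now compute (2/11).
Pull out 2: since 11 ≡ 3 (mod 8), (2/11) = -1.
Reached (1/11) = 1. Collecting the sign flips along the way, the symbol is -1.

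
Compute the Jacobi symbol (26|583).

-1

Pull out 2: since 583 ≡ 7 (mod 8), (2/583) = +1.
Reciprocity: 13 ≡ 1 and 583 ≡ 3 (mod 4), so (13/583) = +(583/13).
Reduce top mod 13: now compute (11/13).
Reciprocity: 11 ≡ 3 and 13 ≡ 1 (mod 4), so (11/13) = +(13/11).
Reduce top mod 11: now compute (2/11).
Pull out 2: since 11 ≡ 3 (mod 8), (2/11) = -1.
Reached (1/11) = 1. Collecting the sign flips along the way, the symbol is -1.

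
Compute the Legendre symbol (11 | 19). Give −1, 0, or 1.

1

Euler's criterion: (11/19) ≡ 11^9 (mod 19).
11^2 ≡ 7 (mod 19)
11^4 ≡ 11 (mod 19)
11^8 ≡ 7 (mod 19)
11^9 = 11^(8+1) ≡ 1 (mod 19).
Result is 1, so (11/19) = 1.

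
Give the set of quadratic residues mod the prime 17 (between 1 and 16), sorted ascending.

1, 2, 4, 8, 9, 13, 15, 16

Square k = 1,…,8 (k and 17−k give the same square):
1²=1, 2²=4, 3²=9, 4²=16, 5²≡8, 6²≡2, 7²≡15, 8²≡13 (mod 17).
So the quadratic residues mod 17 are {1, 2, 4, 8, 9, 13, 15, 16}.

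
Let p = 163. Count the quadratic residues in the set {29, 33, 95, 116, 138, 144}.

3

(29/163) = -1 → non-residue.
(33/163) = +1 → QR.
(95/163) = +1 → QR.
(116/163) = -1 → non-residue.
(138/163) = -1 → non-residue.
(144/163) = +1 → QR.
Total quadratic residues among the 6: 3.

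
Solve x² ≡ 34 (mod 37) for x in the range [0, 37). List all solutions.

16, 21

37 ≡ 1 (mod 4), so we find a root by search.
Trying successive values, 16² = 256 ≡ 34 (mod 37). The other root is 37 − 16 = 21.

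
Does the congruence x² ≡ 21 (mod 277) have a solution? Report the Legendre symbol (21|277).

Reciprocity: 21 ≡ 1 and 277 ≡ 1 (mod 4), so (21/277) = +(277/21).
Reduce top mod 21: now compute (4/21).
Pull out 2^2: since 21 ≡ 5 (mod 8), (2/21) = -1, so (2/21)^2 = +1.
Reached (1/21) = 1. Collecting the sign flips along the way, the symbol is +1.

1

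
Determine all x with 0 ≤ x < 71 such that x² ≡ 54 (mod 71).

Since 71 ≡ 3 (mod 4), a square root of 54 is 54^((71+1)/4) = 54^18 mod 71.
Repeated squaring: 54^2≡5, 54^4≡25, 54^8≡57, 54^16≡54 (mod 71).
54^18 = 54^(16+2) ≡ 57 (mod 71).
Check: 57² = 3249 ≡ 54 (mod 71). The two roots are 14 and 57.

14, 57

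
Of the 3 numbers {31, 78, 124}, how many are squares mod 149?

(31/149) = +1 → QR.
(78/149) = -1 → non-residue.
(124/149) = +1 → QR.
Total quadratic residues among the 3: 2.

2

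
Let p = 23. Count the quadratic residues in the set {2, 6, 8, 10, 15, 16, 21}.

(2/23) = +1 → QR.
(6/23) = +1 → QR.
(8/23) = +1 → QR.
(10/23) = -1 → non-residue.
(15/23) = -1 → non-residue.
(16/23) = +1 → QR.
(21/23) = -1 → non-residue.
Total quadratic residues among the 7: 4.

4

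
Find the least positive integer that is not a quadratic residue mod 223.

(2/223) = +1, so 2 is a residue.
(3/223) = −1, so 3 is the smallest positive non-residue mod 223.

3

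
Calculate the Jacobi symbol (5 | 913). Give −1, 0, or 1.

Reciprocity: 5 ≡ 1 and 913 ≡ 1 (mod 4), so (5/913) = +(913/5).
Reduce top mod 5: now compute (3/5).
Reciprocity: 3 ≡ 3 and 5 ≡ 1 (mod 4), so (3/5) = +(5/3).
Reduce top mod 3: now compute (2/3).
Pull out 2: since 3 ≡ 3 (mod 8), (2/3) = -1.
Reached (1/3) = 1. Collecting the sign flips along the way, the symbol is -1.

-1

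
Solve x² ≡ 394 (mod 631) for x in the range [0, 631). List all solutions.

164, 467

Since 631 ≡ 3 (mod 4), a square root of 394 is 394^((631+1)/4) = 394^158 mod 631.
Repeated squaring: 394^2≡10, 394^4≡100, 394^8≡535, 394^16≡382, 394^32≡163, 394^64≡67, 394^128≡72 (mod 631).
394^158 = 394^(128+16+8+4+2) ≡ 164 (mod 631).
Check: 164² = 26896 ≡ 394 (mod 631). The two roots are 164 and 467.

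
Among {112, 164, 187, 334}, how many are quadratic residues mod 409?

(112/409) = -1 → non-residue.
(164/409) = +1 → QR.
(187/409) = -1 → non-residue.
(334/409) = +1 → QR.
Total quadratic residues among the 4: 2.

2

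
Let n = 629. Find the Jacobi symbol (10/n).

Pull out 2: since 629 ≡ 5 (mod 8), (2/629) = -1.
Reciprocity: 5 ≡ 1 and 629 ≡ 1 (mod 4), so (5/629) = +(629/5).
Reduce top mod 5: now compute (4/5).
Pull out 2^2: since 5 ≡ 5 (mod 8), (2/5) = -1, so (2/5)^2 = +1.
Reached (1/5) = 1. Collecting the sign flips along the way, the symbol is -1.

-1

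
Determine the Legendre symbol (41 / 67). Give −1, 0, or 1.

Reciprocity: 41 ≡ 1 and 67 ≡ 3 (mod 4), so (41/67) = +(67/41).
Reduce top mod 41: now compute (26/41).
Pull out 2: since 41 ≡ 1 (mod 8), (2/41) = +1.
Reciprocity: 13 ≡ 1 and 41 ≡ 1 (mod 4), so (13/41) = +(41/13).
Reduce top mod 13: now compute (2/13).
Pull out 2: since 13 ≡ 5 (mod 8), (2/13) = -1.
Reached (1/13) = 1. Collecting the sign flips along the way, the symbol is -1.

-1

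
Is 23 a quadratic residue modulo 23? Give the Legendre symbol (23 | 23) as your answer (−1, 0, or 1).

0

First reduce: 23 ≡ 0 (mod 23).
Top reduces to 0: gcd > 1, so the symbol is 0.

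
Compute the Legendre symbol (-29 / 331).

1

First reduce: -29 ≡ 302 (mod 331).
Pull out 2: since 331 ≡ 3 (mod 8), (2/331) = -1.
Reciprocity: 151 ≡ 3 and 331 ≡ 3 (mod 4), so (151/331) = −(331/151).
Reduce top mod 151: now compute (29/151).
Reciprocity: 29 ≡ 1 and 151 ≡ 3 (mod 4), so (29/151) = +(151/29).
Reduce top mod 29: now compute (6/29).
Pull out 2: since 29 ≡ 5 (mod 8), (2/29) = -1.
Reciprocity: 3 ≡ 3 and 29 ≡ 1 (mod 4), so (3/29) = +(29/3).
Reduce top mod 3: now compute (2/3).
Pull out 2: since 3 ≡ 3 (mod 8), (2/3) = -1.
Reached (1/3) = 1. Collecting the sign flips along the way, the symbol is +1.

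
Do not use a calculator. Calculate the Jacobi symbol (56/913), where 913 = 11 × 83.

Pull out 2^3: since 913 ≡ 1 (mod 8), (2/913) = +1, so (2/913)^3 = +1.
Reciprocity: 7 ≡ 3 and 913 ≡ 1 (mod 4), so (7/913) = +(913/7).
Reduce top mod 7: now compute (3/7).
Reciprocity: 3 ≡ 3 and 7 ≡ 3 (mod 4), so (3/7) = −(7/3).
Reduce top mod 3: now compute (1/3).
Reached (1/3) = 1. Collecting the sign flips along the way, the symbol is -1.

-1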